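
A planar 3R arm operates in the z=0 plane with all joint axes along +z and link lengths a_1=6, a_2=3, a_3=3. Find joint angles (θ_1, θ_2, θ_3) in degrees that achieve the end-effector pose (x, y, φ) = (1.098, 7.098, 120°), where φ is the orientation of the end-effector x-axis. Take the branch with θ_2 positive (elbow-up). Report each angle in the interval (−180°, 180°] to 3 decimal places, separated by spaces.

30.000 120.002 -30.002

wrist centre = target − a_3·(cos φ, sin φ) = (2.5980, 4.4999)
cos θ_2 = (26.9989−6²−3²)/(2·6·3) = -0.5000; θ_2 = 120.0020° (elbow-up)
β = atan2(4.4999,2.5980) = 60.0003°; ψ = atan2(2.5980,4.4999) = 30.0000°
θ_1 = β − ψ = 30.0003°
θ_3 = φ − θ_1 − θ_2 = -30.0023° (wrapped to (-180°,180°])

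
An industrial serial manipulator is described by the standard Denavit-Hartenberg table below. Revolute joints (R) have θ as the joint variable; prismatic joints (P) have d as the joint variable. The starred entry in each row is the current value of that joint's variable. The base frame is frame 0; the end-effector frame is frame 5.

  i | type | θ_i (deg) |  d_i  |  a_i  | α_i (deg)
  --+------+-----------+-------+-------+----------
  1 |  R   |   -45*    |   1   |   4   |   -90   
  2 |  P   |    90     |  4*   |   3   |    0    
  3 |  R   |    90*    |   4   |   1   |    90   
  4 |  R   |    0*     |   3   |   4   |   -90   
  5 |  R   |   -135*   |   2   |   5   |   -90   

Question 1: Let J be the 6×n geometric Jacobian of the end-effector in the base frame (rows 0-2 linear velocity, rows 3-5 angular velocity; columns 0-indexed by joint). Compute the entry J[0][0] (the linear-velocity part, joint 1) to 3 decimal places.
axis z_0 = ẑ; lever o_n−o_0 = (8.8640,5.2782,-8.5355)
cross product → J_v[:, 0] = (-5.2782,8.8640,0.0000)
J_ω[:, 0] = z_0
entry J[0][0] = -5.2782

-5.278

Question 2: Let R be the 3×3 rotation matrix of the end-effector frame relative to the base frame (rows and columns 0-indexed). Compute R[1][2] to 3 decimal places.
0.500

End-effector z-axis (col 2 of R) = (-0.5000,0.5000,-0.7071)
R[1][2] = 0.5000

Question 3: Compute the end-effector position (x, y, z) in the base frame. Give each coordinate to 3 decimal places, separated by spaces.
after link 1: o_1 = (2.8284, -2.8284, 1.0000)
after link 2: o_2 = (5.6569, 0.0000, -2.0000)
after link 3: o_3 = (7.7782, 3.5355, -2.0000)
after link 4: o_4 = (4.9497, 6.3640, -5.0000)
after link 5: o_5 = (8.8640, 5.2782, -8.5355)

8.864 5.278 -8.536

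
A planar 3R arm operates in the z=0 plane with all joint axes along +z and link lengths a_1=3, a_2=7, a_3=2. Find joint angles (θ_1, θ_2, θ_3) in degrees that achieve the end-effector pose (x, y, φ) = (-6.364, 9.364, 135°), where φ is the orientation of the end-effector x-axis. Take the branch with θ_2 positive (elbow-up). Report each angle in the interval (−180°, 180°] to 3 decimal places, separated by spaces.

90.001 44.998 0.000

wrist centre = target − a_3·(cos φ, sin φ) = (-4.9498, 7.9498)
cos θ_2 = (87.6995−3²−7²)/(2·3·7) = 0.7071; θ_2 = 44.9981° (elbow-up)
β = atan2(7.9498,-4.9498) = 121.9077°; ψ = atan2(4.9496,7.9499) = 31.9062°
θ_1 = β − ψ = 90.0015°
θ_3 = φ − θ_1 − θ_2 = 0.0005° (wrapped to (-180°,180°])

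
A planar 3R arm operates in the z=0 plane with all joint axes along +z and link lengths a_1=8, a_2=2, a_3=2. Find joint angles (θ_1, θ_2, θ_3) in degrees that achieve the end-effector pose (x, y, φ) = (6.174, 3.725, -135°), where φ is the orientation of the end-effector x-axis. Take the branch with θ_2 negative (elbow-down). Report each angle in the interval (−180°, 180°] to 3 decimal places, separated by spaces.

45.004 -60.016 -119.988

wrist centre = target − a_3·(cos φ, sin φ) = (7.5882, 5.1392)
cos θ_2 = (83.9925−8²−2²)/(2·8·2) = 0.4998; θ_2 = -60.0155° (elbow-down)
β = atan2(5.1392,7.5882) = 34.1083°; ψ = atan2(-1.7323,8.9995) = -10.8956°
θ_1 = β − ψ = 45.0039°
θ_3 = φ − θ_1 − θ_2 = -119.9884° (wrapped to (-180°,180°])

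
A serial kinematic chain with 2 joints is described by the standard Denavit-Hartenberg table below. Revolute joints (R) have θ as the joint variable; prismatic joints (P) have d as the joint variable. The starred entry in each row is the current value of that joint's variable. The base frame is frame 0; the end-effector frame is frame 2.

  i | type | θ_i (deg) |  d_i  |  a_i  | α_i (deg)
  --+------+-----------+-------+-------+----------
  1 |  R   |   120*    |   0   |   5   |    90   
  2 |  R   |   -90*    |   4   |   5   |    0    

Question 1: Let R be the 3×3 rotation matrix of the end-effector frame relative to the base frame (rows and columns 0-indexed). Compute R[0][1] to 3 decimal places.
End-effector y-axis (col 1 of R) = (-0.5000,0.8660,0.0000)
R[0][1] = -0.5000

-0.500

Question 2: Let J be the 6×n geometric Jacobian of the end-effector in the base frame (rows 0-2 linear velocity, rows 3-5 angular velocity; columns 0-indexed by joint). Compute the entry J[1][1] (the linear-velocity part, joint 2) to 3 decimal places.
4.330

axis z_1 = (0.8660,0.5000,0.0000); lever o_n−o_1 = (3.4641,2.0000,-5.0000)
cross product → J_v[:, 1] = (-2.5000,4.3301,0.0000)
J_ω[:, 1] = z_1
entry J[1][1] = 4.3301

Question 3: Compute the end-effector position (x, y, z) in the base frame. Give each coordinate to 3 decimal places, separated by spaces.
0.964 6.330 -5.000

after link 1: o_1 = (-2.5000, 4.3301, 0.0000)
after link 2: o_2 = (0.9641, 6.3301, -5.0000)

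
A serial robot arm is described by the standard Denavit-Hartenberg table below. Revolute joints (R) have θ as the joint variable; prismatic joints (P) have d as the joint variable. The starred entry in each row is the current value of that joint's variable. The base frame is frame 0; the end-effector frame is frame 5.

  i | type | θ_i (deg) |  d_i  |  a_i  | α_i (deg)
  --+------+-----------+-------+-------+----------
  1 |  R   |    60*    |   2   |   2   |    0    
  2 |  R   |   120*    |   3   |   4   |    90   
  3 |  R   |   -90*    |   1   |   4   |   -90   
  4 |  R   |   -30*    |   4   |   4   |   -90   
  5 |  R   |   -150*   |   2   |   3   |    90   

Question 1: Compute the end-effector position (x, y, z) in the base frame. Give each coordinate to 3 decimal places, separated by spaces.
-8.500 1.701 -1.214

after link 1: o_1 = (1.0000, 1.7321, 2.0000)
after link 2: o_2 = (-3.0000, 1.7321, 5.0000)
after link 3: o_3 = (-3.0000, 2.7321, 1.0000)
after link 4: o_4 = (-7.0000, 4.7321, -2.4641)
after link 5: o_5 = (-8.5000, 1.7010, -1.2141)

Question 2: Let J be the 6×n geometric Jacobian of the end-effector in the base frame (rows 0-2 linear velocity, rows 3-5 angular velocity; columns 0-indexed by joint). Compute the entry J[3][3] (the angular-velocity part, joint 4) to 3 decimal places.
axis z_3 = (-1.0000,0.0000,0.0000); lever o_n−o_3 = (-5.5000,-1.0311,-2.2141)
cross product → J_v[:, 3] = (-0.0000,-2.2141,1.0311)
J_ω[:, 3] = z_3
entry J[3][3] = -1.0000

-1.000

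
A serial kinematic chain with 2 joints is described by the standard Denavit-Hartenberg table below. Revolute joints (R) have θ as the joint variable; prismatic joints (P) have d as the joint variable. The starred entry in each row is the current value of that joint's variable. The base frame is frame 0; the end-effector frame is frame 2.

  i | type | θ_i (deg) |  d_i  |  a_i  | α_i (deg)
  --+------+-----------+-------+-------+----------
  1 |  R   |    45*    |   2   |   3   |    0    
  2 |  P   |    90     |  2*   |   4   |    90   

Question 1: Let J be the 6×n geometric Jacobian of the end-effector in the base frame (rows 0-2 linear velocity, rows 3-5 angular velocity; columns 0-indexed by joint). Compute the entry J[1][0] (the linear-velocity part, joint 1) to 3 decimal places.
axis z_0 = ẑ; lever o_n−o_0 = (-0.7071,4.9497,4.0000)
cross product → J_v[:, 0] = (-4.9497,-0.7071,0.0000)
J_ω[:, 0] = z_0
entry J[1][0] = -0.7071

-0.707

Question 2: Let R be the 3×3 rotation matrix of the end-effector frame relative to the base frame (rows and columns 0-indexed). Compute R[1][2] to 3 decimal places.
0.707

End-effector z-axis (col 2 of R) = (0.7071,0.7071,0.0000)
R[1][2] = 0.7071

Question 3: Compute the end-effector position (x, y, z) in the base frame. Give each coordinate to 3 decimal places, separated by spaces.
after link 1: o_1 = (2.1213, 2.1213, 2.0000)
after link 2: o_2 = (-0.7071, 4.9497, 4.0000)

-0.707 4.950 4.000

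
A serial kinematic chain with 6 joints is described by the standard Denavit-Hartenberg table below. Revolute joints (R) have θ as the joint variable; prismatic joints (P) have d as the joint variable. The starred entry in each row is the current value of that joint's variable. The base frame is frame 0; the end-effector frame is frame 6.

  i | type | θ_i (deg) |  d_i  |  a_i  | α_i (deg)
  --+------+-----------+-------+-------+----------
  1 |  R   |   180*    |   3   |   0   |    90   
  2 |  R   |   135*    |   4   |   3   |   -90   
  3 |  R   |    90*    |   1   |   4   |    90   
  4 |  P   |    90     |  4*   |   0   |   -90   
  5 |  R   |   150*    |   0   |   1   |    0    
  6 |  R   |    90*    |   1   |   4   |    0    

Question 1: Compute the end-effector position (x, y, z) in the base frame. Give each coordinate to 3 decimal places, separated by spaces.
5.726 1.000 11.365

after link 1: o_1 = (0.0000, 0.0000, 3.0000)
after link 2: o_2 = (2.1213, 4.0000, 5.1213)
after link 3: o_3 = (2.8284, -0.0000, 4.4142)
after link 4: o_4 = (5.6569, -0.0000, 7.2426)
after link 5: o_5 = (4.6909, -0.0000, 7.5015)
after link 6: o_6 = (5.7262, 1.0000, 11.3652)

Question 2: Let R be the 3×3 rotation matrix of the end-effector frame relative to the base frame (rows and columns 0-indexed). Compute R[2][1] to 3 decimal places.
End-effector y-axis (col 1 of R) = (0.9659,-0.0000,-0.2588)
R[2][1] = -0.2588

-0.259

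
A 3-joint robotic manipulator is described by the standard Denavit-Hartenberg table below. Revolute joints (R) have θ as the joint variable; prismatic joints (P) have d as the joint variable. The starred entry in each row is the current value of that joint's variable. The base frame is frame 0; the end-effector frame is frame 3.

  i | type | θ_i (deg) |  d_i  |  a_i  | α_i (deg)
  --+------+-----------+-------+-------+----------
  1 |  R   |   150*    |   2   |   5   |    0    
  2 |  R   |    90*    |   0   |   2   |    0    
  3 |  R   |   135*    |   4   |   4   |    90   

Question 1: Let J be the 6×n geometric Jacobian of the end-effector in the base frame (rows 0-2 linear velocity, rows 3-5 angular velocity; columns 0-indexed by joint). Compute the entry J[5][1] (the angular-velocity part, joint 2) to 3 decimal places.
1.000

axis z_1 = (0.0000,0.0000,1.0000); lever o_n−o_1 = (2.8637,-0.6968,4.0000)
cross product → J_v[:, 1] = (0.6968,2.8637,-0.0000)
J_ω[:, 1] = z_1
entry J[5][1] = 1.0000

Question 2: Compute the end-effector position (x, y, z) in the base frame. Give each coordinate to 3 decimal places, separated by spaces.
-1.466 1.803 6.000

after link 1: o_1 = (-4.3301, 2.5000, 2.0000)
after link 2: o_2 = (-5.3301, 0.7679, 2.0000)
after link 3: o_3 = (-1.4664, 1.8032, 6.0000)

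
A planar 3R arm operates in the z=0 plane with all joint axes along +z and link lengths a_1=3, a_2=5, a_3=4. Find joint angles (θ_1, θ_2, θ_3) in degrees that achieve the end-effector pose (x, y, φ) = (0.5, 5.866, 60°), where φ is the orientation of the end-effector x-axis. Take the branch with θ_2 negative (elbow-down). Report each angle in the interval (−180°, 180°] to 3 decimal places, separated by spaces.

wrist centre = target − a_3·(cos φ, sin φ) = (-1.5000, 2.4019)
cos θ_2 = (8.0191−3²−5²)/(2·3·5) = -0.8660; θ_2 = -150.0005° (elbow-down)
β = atan2(2.4019,-1.5000) = 121.9850°; ψ = atan2(-2.5000,-1.3301) = -118.0159°
θ_1 = β − ψ = 240.0010°
θ_3 = φ − θ_1 − θ_2 = -30.0005° (wrapped to (-180°,180°])

-119.999 -150.000 -30.001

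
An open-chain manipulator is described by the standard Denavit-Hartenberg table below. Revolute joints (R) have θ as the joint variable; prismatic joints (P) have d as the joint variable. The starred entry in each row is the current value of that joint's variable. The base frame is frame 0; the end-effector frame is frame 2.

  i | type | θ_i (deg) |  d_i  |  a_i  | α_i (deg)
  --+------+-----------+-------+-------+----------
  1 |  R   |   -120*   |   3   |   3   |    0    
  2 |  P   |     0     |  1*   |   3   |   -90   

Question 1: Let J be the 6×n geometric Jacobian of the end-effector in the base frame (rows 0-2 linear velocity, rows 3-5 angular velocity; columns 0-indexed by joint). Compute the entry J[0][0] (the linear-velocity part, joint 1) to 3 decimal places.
axis z_0 = ẑ; lever o_n−o_0 = (-3.0000,-5.1962,4.0000)
cross product → J_v[:, 0] = (5.1962,-3.0000,0.0000)
J_ω[:, 0] = z_0
entry J[0][0] = 5.1962

5.196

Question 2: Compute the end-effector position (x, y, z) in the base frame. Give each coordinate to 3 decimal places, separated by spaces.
-3.000 -5.196 4.000

after link 1: o_1 = (-1.5000, -2.5981, 3.0000)
after link 2: o_2 = (-3.0000, -5.1962, 4.0000)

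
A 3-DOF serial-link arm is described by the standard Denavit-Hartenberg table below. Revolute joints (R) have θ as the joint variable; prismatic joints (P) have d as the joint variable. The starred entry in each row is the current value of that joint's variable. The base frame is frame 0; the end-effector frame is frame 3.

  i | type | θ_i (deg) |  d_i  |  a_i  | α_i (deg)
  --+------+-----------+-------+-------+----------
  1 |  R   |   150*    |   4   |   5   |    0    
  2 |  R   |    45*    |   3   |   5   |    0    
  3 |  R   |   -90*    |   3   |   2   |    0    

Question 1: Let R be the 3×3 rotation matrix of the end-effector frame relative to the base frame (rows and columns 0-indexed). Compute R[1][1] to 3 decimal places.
End-effector y-axis (col 1 of R) = (-0.9659,-0.2588,0.0000)
R[1][1] = -0.2588

-0.259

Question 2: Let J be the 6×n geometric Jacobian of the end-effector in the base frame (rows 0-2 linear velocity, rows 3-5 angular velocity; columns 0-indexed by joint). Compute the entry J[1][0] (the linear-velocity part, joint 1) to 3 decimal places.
axis z_0 = ẑ; lever o_n−o_0 = (-9.6774,3.1378,10.0000)
cross product → J_v[:, 0] = (-3.1378,-9.6774,0.0000)
J_ω[:, 0] = z_0
entry J[1][0] = -9.6774

-9.677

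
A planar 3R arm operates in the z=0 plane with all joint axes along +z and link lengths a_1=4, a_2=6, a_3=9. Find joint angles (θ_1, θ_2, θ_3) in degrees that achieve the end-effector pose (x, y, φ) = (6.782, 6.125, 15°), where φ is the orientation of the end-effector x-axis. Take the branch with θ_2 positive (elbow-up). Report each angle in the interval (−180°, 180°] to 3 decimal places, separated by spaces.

wrist centre = target − a_3·(cos φ, sin φ) = (-1.9113, 3.7956)
cos θ_2 = (18.0600−4²−6²)/(2·4·6) = -0.7071; θ_2 = 134.9981° (elbow-up)
β = atan2(3.7956,-1.9113) = 116.7281°; ψ = atan2(4.2428,-0.2425) = 93.2713°
θ_1 = β − ψ = 23.4568°
θ_3 = φ − θ_1 − θ_2 = -143.4549° (wrapped to (-180°,180°])

23.457 134.998 -143.455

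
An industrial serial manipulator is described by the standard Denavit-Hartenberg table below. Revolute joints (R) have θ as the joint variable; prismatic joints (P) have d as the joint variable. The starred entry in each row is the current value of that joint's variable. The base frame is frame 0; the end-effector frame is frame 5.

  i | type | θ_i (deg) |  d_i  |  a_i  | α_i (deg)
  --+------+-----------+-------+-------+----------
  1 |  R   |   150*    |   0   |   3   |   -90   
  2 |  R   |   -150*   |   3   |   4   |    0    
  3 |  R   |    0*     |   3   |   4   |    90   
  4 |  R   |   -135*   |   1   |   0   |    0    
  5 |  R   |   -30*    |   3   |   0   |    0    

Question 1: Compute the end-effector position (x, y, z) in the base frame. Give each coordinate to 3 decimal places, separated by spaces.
after link 1: o_1 = (-2.5981, 1.5000, 0.0000)
after link 2: o_2 = (-1.0981, -2.8301, 2.0000)
after link 3: o_3 = (0.4019, -7.1603, 4.0000)
after link 4: o_4 = (0.8349, -7.4103, 3.1340)
after link 5: o_5 = (2.1340, -8.1603, 0.5359)

2.134 -8.160 0.536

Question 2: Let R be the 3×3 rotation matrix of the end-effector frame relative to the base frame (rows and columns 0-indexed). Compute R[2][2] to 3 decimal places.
End-effector z-axis (col 2 of R) = (0.4330,-0.2500,-0.8660)
R[2][2] = -0.8660

-0.866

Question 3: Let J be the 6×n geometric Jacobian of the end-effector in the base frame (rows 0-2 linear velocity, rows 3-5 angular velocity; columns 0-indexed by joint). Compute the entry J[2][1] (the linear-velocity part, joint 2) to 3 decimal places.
axis z_1 = (-0.5000,-0.8660,0.0000); lever o_n−o_1 = (4.7321,-9.6603,0.5359)
cross product → J_v[:, 1] = (-0.4641,0.2679,8.9282)
J_ω[:, 1] = z_1
entry J[2][1] = 8.9282

8.928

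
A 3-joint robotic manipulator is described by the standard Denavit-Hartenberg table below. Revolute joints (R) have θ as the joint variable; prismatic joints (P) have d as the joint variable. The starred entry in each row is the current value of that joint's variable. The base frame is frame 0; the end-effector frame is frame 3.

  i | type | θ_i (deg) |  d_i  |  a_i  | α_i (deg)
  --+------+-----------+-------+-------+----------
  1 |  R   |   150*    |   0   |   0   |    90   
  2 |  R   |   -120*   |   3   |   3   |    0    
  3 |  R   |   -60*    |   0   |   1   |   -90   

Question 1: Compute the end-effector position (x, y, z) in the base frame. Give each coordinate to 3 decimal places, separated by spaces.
after link 1: o_1 = (0.0000, 0.0000, 0.0000)
after link 2: o_2 = (2.7990, 1.8481, -2.5981)
after link 3: o_3 = (3.6651, 1.3481, -2.5981)

3.665 1.348 -2.598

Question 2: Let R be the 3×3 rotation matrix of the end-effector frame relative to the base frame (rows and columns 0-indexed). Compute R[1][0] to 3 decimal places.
End-effector x-axis (col 0 of R) = (0.8660,-0.5000,-0.0000)
R[1][0] = -0.5000

-0.500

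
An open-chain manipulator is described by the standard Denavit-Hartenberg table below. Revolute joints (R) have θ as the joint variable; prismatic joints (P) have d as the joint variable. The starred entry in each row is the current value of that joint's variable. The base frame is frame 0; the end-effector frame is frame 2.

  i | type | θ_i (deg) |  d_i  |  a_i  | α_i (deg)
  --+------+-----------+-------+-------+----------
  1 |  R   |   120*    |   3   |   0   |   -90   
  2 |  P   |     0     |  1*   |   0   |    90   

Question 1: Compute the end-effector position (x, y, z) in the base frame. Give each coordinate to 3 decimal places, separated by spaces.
-0.866 -0.500 3.000

after link 1: o_1 = (0.0000, 0.0000, 3.0000)
after link 2: o_2 = (-0.8660, -0.5000, 3.0000)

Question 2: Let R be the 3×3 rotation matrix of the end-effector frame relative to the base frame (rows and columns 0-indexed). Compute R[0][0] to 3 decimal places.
End-effector x-axis (col 0 of R) = (-0.5000,0.8660,0.0000)
R[0][0] = -0.5000

-0.500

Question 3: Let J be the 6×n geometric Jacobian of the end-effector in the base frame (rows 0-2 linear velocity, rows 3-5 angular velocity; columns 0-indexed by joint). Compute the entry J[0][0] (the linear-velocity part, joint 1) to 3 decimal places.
axis z_0 = ẑ; lever o_n−o_0 = (-0.8660,-0.5000,3.0000)
cross product → J_v[:, 0] = (0.5000,-0.8660,0.0000)
J_ω[:, 0] = z_0
entry J[0][0] = 0.5000

0.500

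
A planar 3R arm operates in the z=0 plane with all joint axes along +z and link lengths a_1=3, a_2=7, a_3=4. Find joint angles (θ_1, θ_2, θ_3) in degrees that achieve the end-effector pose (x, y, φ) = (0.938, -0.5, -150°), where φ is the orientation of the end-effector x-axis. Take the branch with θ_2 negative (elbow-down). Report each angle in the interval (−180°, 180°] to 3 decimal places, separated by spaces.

149.993 -149.996 -149.997

wrist centre = target − a_3·(cos φ, sin φ) = (4.4021, 1.5000)
cos θ_2 = (21.6285−3²−7²)/(2·3·7) = -0.8660; θ_2 = -149.9957° (elbow-down)
β = atan2(1.5000,4.4021) = 18.8164°; ψ = atan2(-3.5005,-3.0619) = -131.1769°
θ_1 = β − ψ = 149.9932°
θ_3 = φ − θ_1 − θ_2 = -149.9975° (wrapped to (-180°,180°])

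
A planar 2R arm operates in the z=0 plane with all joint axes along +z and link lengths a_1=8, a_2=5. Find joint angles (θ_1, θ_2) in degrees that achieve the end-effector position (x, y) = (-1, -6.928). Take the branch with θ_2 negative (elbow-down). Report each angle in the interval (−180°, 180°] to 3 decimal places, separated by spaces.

-60.000 -120.002

cos θ_2 = (48.9972−8²−5²)/(2·8·5) = -0.5000; θ_2 = -120.0023° (elbow-down)
β = atan2(-6.9280,-1.0000) = -98.2134°; ψ = atan2(-4.3300,5.4998) = -38.2134°
θ_1 = β − ψ = -60.0000°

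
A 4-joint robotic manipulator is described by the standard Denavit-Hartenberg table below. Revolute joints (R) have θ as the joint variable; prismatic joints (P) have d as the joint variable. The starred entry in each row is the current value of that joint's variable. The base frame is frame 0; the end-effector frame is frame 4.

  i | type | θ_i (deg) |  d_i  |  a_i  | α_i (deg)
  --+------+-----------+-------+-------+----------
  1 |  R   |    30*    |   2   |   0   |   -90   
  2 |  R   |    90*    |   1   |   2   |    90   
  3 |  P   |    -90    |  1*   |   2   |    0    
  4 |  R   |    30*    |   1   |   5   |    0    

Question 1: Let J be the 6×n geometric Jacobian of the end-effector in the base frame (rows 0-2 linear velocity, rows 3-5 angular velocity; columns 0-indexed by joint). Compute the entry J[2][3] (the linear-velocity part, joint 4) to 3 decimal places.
-4.330

axis z_3 = (0.8660,0.5000,0.0000); lever o_n−o_3 = (3.0311,-3.2500,-2.5000)
cross product → J_v[:, 3] = (-1.2500,2.1651,-4.3301)
J_ω[:, 3] = z_3
entry J[2][3] = -4.3301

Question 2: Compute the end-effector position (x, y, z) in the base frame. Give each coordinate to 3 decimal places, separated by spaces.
4.397 -3.616 -2.500

after link 1: o_1 = (0.0000, 0.0000, 2.0000)
after link 2: o_2 = (-0.5000, 0.8660, 0.0000)
after link 3: o_3 = (1.3660, -0.3660, -0.0000)
after link 4: o_4 = (4.3971, -3.6160, -2.5000)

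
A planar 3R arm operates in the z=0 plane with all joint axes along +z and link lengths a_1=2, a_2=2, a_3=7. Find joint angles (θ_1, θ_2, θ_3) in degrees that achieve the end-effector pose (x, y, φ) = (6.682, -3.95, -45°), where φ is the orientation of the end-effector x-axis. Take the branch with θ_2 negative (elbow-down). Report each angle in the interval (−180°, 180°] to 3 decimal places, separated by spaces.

wrist centre = target − a_3·(cos φ, sin φ) = (1.7323, 0.9997)
cos θ_2 = (4.0002−2²−2²)/(2·2·2) = -0.5000; θ_2 = -119.9984° (elbow-down)
β = atan2(0.9997,1.7323) = 29.9908°; ψ = atan2(-1.7321,1.0000) = -59.9992°
θ_1 = β − ψ = 89.9900°
θ_3 = φ − θ_1 − θ_2 = -14.9916° (wrapped to (-180°,180°])

89.990 -119.998 -14.992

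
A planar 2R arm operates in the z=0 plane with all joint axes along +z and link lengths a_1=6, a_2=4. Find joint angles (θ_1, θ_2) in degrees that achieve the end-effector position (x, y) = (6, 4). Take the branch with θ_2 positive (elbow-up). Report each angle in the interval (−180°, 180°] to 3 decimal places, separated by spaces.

0.000 90.000

cos θ_2 = (52.0000−6²−4²)/(2·6·4) = 0.0000; θ_2 = 90.0000° (elbow-up)
β = atan2(4.0000,6.0000) = 33.6901°; ψ = atan2(4.0000,6.0000) = 33.6901°
θ_1 = β − ψ = 0.0000°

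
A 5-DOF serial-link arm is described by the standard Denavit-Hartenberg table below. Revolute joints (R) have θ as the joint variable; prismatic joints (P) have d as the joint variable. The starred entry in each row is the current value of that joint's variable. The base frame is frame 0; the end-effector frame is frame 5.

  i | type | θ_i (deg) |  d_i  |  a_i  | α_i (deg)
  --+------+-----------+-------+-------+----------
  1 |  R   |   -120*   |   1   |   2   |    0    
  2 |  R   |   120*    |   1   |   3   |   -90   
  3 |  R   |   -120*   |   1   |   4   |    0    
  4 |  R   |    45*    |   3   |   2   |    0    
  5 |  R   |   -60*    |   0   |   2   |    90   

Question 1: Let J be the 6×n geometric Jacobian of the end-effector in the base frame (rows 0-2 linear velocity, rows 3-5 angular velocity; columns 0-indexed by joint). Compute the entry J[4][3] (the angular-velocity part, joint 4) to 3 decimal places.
1.000

axis z_3 = (0.0000,1.0000,0.0000); lever o_n−o_3 = (-0.8966,3.0000,3.3461)
cross product → J_v[:, 3] = (3.3461,-0.0000,0.8966)
J_ω[:, 3] = z_3
entry J[4][3] = 1.0000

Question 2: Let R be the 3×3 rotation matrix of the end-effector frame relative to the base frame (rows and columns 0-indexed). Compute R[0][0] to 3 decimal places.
-0.707

End-effector x-axis (col 0 of R) = (-0.7071,-0.0000,0.7071)
R[0][0] = -0.7071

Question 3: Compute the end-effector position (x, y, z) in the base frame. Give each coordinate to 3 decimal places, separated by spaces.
after link 1: o_1 = (-1.0000, -1.7321, 1.0000)
after link 2: o_2 = (2.0000, -1.7321, 2.0000)
after link 3: o_3 = (0.0000, -0.7321, 5.4641)
after link 4: o_4 = (0.5176, 2.2679, 7.3960)
after link 5: o_5 = (-0.8966, 2.2679, 8.8102)

-0.897 2.268 8.810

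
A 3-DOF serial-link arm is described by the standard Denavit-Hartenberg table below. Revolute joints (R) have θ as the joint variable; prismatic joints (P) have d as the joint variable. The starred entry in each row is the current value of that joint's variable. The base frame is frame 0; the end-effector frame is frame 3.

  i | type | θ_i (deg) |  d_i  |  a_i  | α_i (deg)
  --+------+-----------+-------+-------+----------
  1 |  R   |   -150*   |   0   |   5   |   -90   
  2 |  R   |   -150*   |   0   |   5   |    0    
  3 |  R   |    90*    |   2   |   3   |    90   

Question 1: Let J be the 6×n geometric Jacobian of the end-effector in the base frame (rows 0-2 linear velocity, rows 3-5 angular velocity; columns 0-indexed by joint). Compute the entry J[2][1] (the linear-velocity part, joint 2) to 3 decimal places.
2.830

axis z_1 = (0.5000,-0.8660,0.0000); lever o_n−o_1 = (3.4510,-0.3170,5.0981)
cross product → J_v[:, 1] = (-4.4151,-2.5490,2.8301)
J_ω[:, 1] = z_1
entry J[2][1] = 2.8301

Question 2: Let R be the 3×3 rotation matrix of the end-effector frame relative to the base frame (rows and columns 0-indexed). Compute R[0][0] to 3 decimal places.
-0.433

End-effector x-axis (col 0 of R) = (-0.4330,-0.2500,0.8660)
R[0][0] = -0.4330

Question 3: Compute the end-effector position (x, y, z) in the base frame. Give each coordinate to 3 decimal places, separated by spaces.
after link 1: o_1 = (-4.3301, -2.5000, 0.0000)
after link 2: o_2 = (-0.5801, -0.3349, 2.5000)
after link 3: o_3 = (-0.8792, -2.8170, 5.0981)

-0.879 -2.817 5.098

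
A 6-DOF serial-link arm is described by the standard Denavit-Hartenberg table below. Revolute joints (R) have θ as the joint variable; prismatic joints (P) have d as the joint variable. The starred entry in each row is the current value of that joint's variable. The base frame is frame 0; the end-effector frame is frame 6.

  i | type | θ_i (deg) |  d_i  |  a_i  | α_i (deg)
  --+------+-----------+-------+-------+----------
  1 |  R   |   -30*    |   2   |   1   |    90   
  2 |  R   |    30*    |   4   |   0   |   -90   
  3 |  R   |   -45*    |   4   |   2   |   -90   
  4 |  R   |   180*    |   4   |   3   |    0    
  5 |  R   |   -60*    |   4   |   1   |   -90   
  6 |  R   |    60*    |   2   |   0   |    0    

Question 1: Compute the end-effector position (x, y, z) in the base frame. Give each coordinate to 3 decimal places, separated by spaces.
after link 1: o_1 = (0.8660, -0.5000, 2.0000)
after link 2: o_2 = (-1.1340, -3.9641, 2.0000)
after link 3: o_3 = (-2.5125, -4.8012, 6.1712)
after link 4: o_4 = (0.4927, -0.8208, 6.5248)
after link 5: o_5 = (4.3149, 0.6467, 7.0122)
after link 6: o_6 = (3.5757, 2.4877, 7.2659)

3.576 2.488 7.266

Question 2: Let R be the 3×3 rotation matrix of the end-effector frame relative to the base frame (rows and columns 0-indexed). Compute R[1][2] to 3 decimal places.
0.920

End-effector z-axis (col 2 of R) = (-0.3696,0.9205,0.1268)
R[1][2] = 0.9205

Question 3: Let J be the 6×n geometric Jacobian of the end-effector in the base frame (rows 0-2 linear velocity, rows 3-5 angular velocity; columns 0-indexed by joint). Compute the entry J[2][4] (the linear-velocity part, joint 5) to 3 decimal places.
1.980

axis z_4 = (0.8839,0.3062,0.3536); lever o_n−o_4 = (3.0829,3.3085,0.7411)
cross product → J_v[:, 4] = (-0.9428,0.4349,1.9804)
J_ω[:, 4] = z_4
entry J[2][4] = 1.9804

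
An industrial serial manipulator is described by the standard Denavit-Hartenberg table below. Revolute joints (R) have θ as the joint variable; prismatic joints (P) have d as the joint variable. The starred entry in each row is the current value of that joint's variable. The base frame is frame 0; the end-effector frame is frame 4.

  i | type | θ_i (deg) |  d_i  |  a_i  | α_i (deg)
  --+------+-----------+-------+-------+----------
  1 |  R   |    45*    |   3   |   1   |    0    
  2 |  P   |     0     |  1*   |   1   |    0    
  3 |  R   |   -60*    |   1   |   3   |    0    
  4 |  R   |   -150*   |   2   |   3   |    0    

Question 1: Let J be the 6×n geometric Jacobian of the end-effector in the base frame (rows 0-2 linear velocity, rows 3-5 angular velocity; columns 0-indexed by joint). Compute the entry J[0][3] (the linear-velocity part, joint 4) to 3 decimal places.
axis z_3 = (0.0000,0.0000,1.0000); lever o_n−o_3 = (-2.8978,-0.7765,2.0000)
cross product → J_v[:, 3] = (0.7765,-2.8978,0.0000)
J_ω[:, 3] = z_3
entry J[0][3] = 0.7765

0.776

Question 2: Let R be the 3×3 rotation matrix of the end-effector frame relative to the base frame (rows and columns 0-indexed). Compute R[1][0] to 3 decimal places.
-0.259

End-effector x-axis (col 0 of R) = (-0.9659,-0.2588,0.0000)
R[1][0] = -0.2588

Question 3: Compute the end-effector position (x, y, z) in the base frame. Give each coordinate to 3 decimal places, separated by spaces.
after link 1: o_1 = (0.7071, 0.7071, 3.0000)
after link 2: o_2 = (1.4142, 1.4142, 4.0000)
after link 3: o_3 = (4.3120, 0.6378, 5.0000)
after link 4: o_4 = (1.4142, -0.1387, 7.0000)

1.414 -0.139 7.000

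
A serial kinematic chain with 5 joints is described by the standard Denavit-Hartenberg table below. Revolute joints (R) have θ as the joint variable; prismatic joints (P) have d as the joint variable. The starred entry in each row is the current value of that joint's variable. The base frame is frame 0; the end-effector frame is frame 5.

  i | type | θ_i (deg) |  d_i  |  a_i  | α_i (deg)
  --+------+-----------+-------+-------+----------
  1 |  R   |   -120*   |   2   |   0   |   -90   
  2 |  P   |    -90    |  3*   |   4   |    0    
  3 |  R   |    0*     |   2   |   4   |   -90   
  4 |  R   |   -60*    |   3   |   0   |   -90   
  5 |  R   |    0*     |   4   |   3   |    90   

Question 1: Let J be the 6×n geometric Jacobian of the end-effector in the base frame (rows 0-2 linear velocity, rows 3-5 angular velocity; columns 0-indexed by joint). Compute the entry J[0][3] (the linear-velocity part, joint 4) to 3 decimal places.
axis z_3 = (-0.5000,-0.8660,-0.0000); lever o_n−o_3 = (-0.9821,-2.8971,4.9641)
cross product → J_v[:, 3] = (-4.2990,2.4821,0.5981)
J_ω[:, 3] = z_3
entry J[0][3] = -4.2990

-4.299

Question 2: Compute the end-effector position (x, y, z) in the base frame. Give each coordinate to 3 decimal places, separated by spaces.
after link 1: o_1 = (0.0000, 0.0000, 2.0000)
after link 2: o_2 = (2.5981, -1.5000, 6.0000)
after link 3: o_3 = (4.3301, -2.5000, 10.0000)
after link 4: o_4 = (2.8301, -5.0981, 10.0000)
after link 5: o_5 = (3.3481, -5.3971, 14.9641)

3.348 -5.397 14.964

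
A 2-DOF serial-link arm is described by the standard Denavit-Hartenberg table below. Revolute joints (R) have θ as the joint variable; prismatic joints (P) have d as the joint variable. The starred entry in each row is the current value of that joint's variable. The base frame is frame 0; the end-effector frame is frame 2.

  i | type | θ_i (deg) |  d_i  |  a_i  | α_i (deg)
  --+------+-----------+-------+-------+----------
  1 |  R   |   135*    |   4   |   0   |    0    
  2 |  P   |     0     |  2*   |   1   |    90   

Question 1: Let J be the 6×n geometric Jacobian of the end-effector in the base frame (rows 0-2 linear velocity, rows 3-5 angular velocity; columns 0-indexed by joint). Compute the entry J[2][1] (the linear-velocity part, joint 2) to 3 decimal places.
1.000

prismatic axis z_1 = (0.0000,0.0000,1.0000)
J_v[:, 1] = z_1; J_ω[:, 1] = (0,0,0)
entry J[2][1] = 1.0000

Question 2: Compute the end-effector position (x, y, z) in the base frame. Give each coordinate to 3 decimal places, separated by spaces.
-0.707 0.707 6.000

after link 1: o_1 = (0.0000, 0.0000, 4.0000)
after link 2: o_2 = (-0.7071, 0.7071, 6.0000)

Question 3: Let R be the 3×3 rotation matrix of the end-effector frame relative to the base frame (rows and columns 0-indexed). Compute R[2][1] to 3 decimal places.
End-effector y-axis (col 1 of R) = (-0.0000,-0.0000,1.0000)
R[2][1] = 1.0000

1.000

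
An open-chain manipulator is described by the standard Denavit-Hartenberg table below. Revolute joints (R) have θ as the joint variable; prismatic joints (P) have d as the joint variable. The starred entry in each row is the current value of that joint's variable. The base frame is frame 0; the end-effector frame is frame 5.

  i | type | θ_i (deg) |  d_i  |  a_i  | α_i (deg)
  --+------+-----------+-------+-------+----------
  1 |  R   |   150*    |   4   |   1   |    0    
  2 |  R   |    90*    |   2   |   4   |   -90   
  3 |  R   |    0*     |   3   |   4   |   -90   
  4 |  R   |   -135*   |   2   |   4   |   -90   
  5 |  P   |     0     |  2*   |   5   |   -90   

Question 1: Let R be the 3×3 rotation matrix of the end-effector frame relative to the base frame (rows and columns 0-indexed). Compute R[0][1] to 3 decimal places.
-0.259

End-effector y-axis (col 1 of R) = (-0.2588,0.9659,0.0000)
R[0][1] = -0.2588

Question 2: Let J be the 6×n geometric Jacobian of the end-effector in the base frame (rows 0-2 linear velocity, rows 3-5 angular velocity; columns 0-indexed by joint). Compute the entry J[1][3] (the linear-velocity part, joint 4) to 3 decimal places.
axis z_3 = (0.0000,-0.0000,-1.0000); lever o_n−o_3 = (9.2110,0.3975,-2.0000)
cross product → J_v[:, 3] = (0.3975,-9.2110,0.0000)
J_ω[:, 3] = z_3
entry J[1][3] = -9.2110

-9.211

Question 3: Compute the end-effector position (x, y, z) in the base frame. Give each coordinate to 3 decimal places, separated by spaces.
6.943 -7.531 4.000

after link 1: o_1 = (-0.8660, 0.5000, 4.0000)
after link 2: o_2 = (-2.8660, -2.9641, 6.0000)
after link 3: o_3 = (-2.2679, -7.9282, 6.0000)
after link 4: o_4 = (1.5958, -6.8929, 4.0000)
after link 5: o_5 = (6.9430, -7.5307, 4.0000)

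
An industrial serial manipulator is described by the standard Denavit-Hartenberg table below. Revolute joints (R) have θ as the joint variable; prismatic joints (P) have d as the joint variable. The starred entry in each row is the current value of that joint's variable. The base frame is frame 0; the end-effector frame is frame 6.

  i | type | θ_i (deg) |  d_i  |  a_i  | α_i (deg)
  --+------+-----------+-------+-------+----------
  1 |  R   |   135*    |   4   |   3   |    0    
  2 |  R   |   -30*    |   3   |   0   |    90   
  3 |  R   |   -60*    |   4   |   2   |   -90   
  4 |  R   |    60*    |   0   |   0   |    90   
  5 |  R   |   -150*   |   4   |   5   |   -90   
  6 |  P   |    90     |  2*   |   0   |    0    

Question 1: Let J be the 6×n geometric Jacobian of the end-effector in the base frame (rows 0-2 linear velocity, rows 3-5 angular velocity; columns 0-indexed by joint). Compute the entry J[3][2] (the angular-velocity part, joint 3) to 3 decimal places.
0.966

axis z_2 = (0.9659,0.2588,0.0000); lever o_n−o_2 = (9.0382,0.5940,-5.4061)
cross product → J_v[:, 2] = (-1.3992,5.2219,-1.7655)
J_ω[:, 2] = z_2
entry J[3][2] = 0.9659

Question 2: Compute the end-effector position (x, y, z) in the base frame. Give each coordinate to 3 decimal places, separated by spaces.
6.917 2.715 1.594

after link 1: o_1 = (-2.1213, 2.1213, 4.0000)
after link 2: o_2 = (-2.1213, 2.1213, 7.0000)
after link 3: o_3 = (1.4836, 4.1225, 5.2679)
after link 4: o_4 = (1.4836, 4.1225, 5.2679)
after link 5: o_5 = (7.4299, 4.1468, 2.8929)
after link 6: o_6 = (6.9169, 2.7153, 1.5939)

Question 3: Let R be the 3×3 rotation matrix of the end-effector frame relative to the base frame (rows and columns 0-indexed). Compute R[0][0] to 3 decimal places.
End-effector x-axis (col 0 of R) = (-0.3709,-0.5477,0.7500)
R[0][0] = -0.3709

-0.371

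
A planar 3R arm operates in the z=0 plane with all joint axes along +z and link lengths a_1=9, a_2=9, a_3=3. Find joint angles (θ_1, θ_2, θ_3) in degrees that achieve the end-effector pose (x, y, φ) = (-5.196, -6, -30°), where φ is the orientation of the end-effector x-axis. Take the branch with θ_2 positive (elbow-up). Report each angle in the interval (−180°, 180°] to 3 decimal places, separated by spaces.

wrist centre = target − a_3·(cos φ, sin φ) = (-7.7941, -4.5000)
cos θ_2 = (80.9976−9²−9²)/(2·9·9) = -0.5000; θ_2 = 120.0010° (elbow-up)
β = atan2(-4.5000,-7.7941) = -149.9995°; ψ = atan2(7.7942,4.4999) = 60.0005°
θ_1 = β − ψ = -210.0000°
θ_3 = φ − θ_1 − θ_2 = 59.9990° (wrapped to (-180°,180°])

150.000 120.001 59.999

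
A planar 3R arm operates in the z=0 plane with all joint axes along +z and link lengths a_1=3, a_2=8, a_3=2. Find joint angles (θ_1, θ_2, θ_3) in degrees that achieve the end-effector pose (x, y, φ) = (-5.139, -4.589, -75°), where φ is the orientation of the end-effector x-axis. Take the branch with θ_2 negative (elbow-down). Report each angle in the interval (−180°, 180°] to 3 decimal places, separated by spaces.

wrist centre = target − a_3·(cos φ, sin φ) = (-5.6566, -2.6571)
cos θ_2 = (39.0580−3²−8²)/(2·3·8) = -0.7071; θ_2 = -135.0015° (elbow-down)
β = atan2(-2.6571,-5.6566) = -154.8387°; ψ = atan2(-5.6567,-2.6570) = -115.1598°
θ_1 = β − ψ = -39.6789°
θ_3 = φ − θ_1 − θ_2 = 99.6803° (wrapped to (-180°,180°])

-39.679 -135.001 99.680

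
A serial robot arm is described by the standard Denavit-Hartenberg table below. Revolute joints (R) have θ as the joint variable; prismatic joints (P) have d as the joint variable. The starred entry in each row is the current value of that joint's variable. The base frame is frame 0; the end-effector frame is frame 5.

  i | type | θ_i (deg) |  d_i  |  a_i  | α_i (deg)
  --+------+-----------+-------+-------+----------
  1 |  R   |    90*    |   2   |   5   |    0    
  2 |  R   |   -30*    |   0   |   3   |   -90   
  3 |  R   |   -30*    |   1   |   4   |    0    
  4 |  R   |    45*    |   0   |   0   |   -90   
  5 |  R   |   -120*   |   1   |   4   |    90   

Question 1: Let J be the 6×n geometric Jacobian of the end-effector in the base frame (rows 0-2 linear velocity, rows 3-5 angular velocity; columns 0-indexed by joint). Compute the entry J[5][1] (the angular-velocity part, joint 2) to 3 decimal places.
axis z_1 = (0.0000,0.0000,1.0000); lever o_n−o_1 = (-1.7293,5.9330,1.5517)
cross product → J_v[:, 1] = (-5.9330,-1.7293,0.0000)
J_ω[:, 1] = z_1
entry J[5][1] = 1.0000

1.000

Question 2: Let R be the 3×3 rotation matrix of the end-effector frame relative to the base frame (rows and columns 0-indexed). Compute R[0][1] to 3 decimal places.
-0.129

End-effector y-axis (col 1 of R) = (-0.1294,-0.2241,-0.9659)
R[0][1] = -0.1294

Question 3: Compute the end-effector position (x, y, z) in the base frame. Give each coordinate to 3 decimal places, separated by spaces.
-1.729 10.933 3.552

after link 1: o_1 = (0.0000, 5.0000, 2.0000)
after link 2: o_2 = (1.5000, 7.5981, 2.0000)
after link 3: o_3 = (2.3660, 11.0981, 4.0000)
after link 4: o_4 = (2.3660, 11.0981, 4.0000)
after link 5: o_5 = (-1.7293, 10.9330, 3.5517)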